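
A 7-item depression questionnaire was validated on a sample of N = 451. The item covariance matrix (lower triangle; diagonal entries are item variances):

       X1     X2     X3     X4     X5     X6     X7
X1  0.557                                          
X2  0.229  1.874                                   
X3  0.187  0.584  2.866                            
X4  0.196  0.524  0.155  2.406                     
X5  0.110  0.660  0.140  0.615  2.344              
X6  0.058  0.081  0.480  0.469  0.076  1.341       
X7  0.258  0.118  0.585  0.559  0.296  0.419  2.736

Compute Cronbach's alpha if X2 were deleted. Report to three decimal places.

Remaining items: X1, X3, X4, X5, X6, X7 (k = 6).
sum of item variances = 0.557 + 2.866 + 2.406 + 2.344 + 1.341 + 2.736 = 12.250
σ²_total = 12.250 + 2 × 4.603 = 21.456
α (item deleted) = (6/5)·(1 − 12.250/21.456) = 0.515

α = 0.515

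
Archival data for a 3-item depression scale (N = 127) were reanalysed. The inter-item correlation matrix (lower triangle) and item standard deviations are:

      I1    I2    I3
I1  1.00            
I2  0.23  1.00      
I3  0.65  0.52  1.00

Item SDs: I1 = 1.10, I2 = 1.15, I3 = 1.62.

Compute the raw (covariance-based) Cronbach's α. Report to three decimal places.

α = 0.726

Σσ²ᵢ = 1.10² + 1.15² + 1.62² = 5.1569
Covariances σ_ij = r_ij · s_i · s_j:
  σ(I1,I2) = 0.23 × 1.10 × 1.15 = 0.2910
  σ(I1,I3) = 0.65 × 1.10 × 1.62 = 1.1583
  σ(I2,I3) = 0.52 × 1.15 × 1.62 = 0.9688
σ²_T = Σσ²ᵢ + 2·Σσ_ij = 5.1569 + 2 × 2.4181 = 9.9931
α = (3/2)·(1 − 5.1569/9.9931) = 0.726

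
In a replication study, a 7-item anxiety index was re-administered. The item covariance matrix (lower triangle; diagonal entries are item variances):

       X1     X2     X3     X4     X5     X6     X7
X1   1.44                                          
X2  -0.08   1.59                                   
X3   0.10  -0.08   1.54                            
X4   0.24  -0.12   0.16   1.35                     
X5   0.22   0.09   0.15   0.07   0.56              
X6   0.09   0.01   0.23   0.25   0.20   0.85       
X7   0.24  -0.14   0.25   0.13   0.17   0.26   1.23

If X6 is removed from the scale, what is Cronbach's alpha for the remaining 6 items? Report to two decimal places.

Cronbach's alpha = 0.32

Remaining items: X1, X2, X3, X4, X5, X7 (k = 6).
ΣVar(i) = 1.44 + 1.59 + 1.54 + 1.35 + 0.56 + 1.23 = 7.71
σ²_T = 7.71 + 2 × 1.40 = 10.51
α (item deleted) = (6/5)·(1 − 7.71/10.51) = 0.32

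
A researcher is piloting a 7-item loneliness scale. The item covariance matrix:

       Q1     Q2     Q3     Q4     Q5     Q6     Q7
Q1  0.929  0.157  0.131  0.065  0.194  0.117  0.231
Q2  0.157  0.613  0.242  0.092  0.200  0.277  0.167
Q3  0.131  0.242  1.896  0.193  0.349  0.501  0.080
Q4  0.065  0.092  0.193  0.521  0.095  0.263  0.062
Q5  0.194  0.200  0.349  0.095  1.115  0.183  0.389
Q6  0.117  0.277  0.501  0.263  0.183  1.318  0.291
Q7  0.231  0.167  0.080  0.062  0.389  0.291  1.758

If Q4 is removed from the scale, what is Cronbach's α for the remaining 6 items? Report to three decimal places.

Cronbach's α = 0.575

Remaining items: Q1, Q2, Q3, Q5, Q6, Q7 (k = 6).
sum of item variances = 0.929 + 0.613 + 1.896 + 1.115 + 1.318 + 1.758 = 7.629
Var(T) = 7.629 + 2 × 3.509 = 14.647
α (item deleted) = (6/5)·(1 − 7.629/14.647) = 0.575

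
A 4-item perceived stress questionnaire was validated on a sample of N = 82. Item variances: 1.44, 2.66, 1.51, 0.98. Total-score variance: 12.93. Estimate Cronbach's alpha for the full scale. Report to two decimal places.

sum of item variances = 1.44 + 2.66 + 1.51 + 0.98 = 6.59
α = (k/(k−1))·(1 − sum of item variances/total variance) = (4/3)·(1 − 6.59/12.93) = 0.65

Cronbach's alpha = 0.65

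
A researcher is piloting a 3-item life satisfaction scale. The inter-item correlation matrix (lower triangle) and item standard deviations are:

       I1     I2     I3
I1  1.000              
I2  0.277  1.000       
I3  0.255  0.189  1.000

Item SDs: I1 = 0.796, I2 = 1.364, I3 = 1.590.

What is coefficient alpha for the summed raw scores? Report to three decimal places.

Σσ²ᵢ = 0.796² + 1.364² + 1.590² = 5.0222
Covariances σ_ij = r_ij · s_i · s_j:
  σ(I1,I2) = 0.277 × 0.796 × 1.364 = 0.3008
  σ(I1,I3) = 0.255 × 0.796 × 1.590 = 0.3227
  σ(I2,I3) = 0.189 × 1.364 × 1.590 = 0.4099
σ²_T = Σσ²ᵢ + 2·Σσ_ij = 5.0222 + 2 × 1.0334 = 7.0890
α = (3/2)·(1 − 5.0222/7.0890) = 0.437

α = 0.437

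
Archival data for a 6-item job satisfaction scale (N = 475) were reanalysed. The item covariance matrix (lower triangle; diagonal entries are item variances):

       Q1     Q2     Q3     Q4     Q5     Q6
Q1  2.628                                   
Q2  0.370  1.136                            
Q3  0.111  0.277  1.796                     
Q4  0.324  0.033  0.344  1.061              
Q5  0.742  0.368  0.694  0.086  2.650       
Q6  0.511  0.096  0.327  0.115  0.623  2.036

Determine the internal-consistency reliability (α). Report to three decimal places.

sum of item variances = 2.628 + 1.136 + 1.796 + 1.061 + 2.650 + 2.036 = 11.307
Σ_{i<j} σ_ij = 5.021
total variance = 11.307 + 2 × 5.021 = 21.349
α = (k/(k−1))·(1 − sum of item variances/total variance) = (6/5)·(1 − 11.307/21.349) = 0.564

α = 0.564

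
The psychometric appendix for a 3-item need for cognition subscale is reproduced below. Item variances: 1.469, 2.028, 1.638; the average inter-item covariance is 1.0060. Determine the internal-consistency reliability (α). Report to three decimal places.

sum of item variances = 1.469 + 2.028 + 1.638 = 5.135
Sum of the 3 distinct covariances = 3 × 1.0060 = 3.0180
σ²_T = sum of item variances + 2·Σcov = 5.135 + 2 × 3.0180 = 11.1710
α = (3/2)·(1 − 5.135/11.1710) = 0.810

α = 0.810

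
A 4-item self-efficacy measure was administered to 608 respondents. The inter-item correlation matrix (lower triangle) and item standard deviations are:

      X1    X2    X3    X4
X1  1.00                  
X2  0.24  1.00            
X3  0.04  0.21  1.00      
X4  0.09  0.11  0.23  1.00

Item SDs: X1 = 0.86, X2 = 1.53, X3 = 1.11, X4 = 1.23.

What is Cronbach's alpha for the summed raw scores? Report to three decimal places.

Σσ²ᵢ = 0.86² + 1.53² + 1.11² + 1.23² = 5.8255
Covariances σ_ij = r_ij · s_i · s_j:
  σ(X1,X2) = 0.24 × 0.86 × 1.53 = 0.3158
  σ(X1,X3) = 0.04 × 0.86 × 1.11 = 0.0382
  σ(X1,X4) = 0.09 × 0.86 × 1.23 = 0.0952
  σ(X2,X3) = 0.21 × 1.53 × 1.11 = 0.3566
  σ(X2,X4) = 0.11 × 1.53 × 1.23 = 0.2070
  σ(X3,X4) = 0.23 × 1.11 × 1.23 = 0.3140
σ²_T = Σσ²ᵢ + 2·Σσ_ij = 5.8255 + 2 × 1.3268 = 8.4791
α = (4/3)·(1 − 5.8255/8.4791) = 0.417

α = 0.417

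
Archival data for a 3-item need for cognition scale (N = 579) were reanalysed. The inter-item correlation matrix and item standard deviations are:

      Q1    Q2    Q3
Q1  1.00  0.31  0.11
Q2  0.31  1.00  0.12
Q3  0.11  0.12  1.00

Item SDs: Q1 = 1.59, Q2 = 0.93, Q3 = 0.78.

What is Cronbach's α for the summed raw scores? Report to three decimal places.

α = 0.381

Σσ²ᵢ = 1.59² + 0.93² + 0.78² = 4.0014
Covariances σ_ij = r_ij · s_i · s_j:
  σ(Q1,Q2) = 0.31 × 1.59 × 0.93 = 0.4584
  σ(Q1,Q3) = 0.11 × 1.59 × 0.78 = 0.1364
  σ(Q2,Q3) = 0.12 × 0.93 × 0.78 = 0.0870
σ²_T = Σσ²ᵢ + 2·Σσ_ij = 4.0014 + 2 × 0.6818 = 5.3650
α = (3/2)·(1 − 4.0014/5.3650) = 0.381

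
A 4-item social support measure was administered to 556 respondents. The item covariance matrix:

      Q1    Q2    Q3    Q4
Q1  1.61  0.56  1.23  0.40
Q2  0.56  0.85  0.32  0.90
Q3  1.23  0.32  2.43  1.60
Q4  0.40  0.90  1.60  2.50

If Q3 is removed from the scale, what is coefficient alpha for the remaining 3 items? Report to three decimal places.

Remaining items: Q1, Q2, Q4 (k = 3).
Σσᵢ² = 1.61 + 0.85 + 2.50 = 4.96
σ²_T = 4.96 + 2 × 1.86 = 8.68
α (item deleted) = (3/2)·(1 − 4.96/8.68) = 0.643

α = 0.643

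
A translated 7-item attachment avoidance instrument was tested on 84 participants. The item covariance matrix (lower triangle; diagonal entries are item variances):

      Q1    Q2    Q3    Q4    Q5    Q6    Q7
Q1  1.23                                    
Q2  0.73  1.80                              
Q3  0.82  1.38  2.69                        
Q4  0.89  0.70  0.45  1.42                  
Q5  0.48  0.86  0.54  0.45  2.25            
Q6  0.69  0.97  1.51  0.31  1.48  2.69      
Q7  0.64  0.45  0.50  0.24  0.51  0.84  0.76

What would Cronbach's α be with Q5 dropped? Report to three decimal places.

α = 0.813

Remaining items: Q1, Q2, Q3, Q4, Q6, Q7 (k = 6).
Σσ²ᵢ = 1.23 + 1.80 + 2.69 + 1.42 + 2.69 + 0.76 = 10.59
σ²_total = 10.59 + 2 × 11.12 = 32.83
α (item deleted) = (6/5)·(1 − 10.59/32.83) = 0.813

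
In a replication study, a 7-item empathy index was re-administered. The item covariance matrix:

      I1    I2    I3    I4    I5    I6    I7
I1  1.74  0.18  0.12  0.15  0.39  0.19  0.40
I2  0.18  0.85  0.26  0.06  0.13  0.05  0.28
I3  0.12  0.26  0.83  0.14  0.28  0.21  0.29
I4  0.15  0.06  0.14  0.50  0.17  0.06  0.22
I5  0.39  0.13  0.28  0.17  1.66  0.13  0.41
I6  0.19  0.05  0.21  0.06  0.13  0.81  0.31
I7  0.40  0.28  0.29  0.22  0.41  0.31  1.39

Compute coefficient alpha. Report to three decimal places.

α = 0.621

sum of item variances = 1.74 + 0.85 + 0.83 + 0.50 + 1.66 + 0.81 + 1.39 = 7.78
Sum of off-diagonal covariances = 4.43
σ²_T = 7.78 + 2 × 4.43 = 16.64
α = (k/(k−1))·(1 − sum of item variances/σ²_T) = (7/6)·(1 − 7.78/16.64) = 0.621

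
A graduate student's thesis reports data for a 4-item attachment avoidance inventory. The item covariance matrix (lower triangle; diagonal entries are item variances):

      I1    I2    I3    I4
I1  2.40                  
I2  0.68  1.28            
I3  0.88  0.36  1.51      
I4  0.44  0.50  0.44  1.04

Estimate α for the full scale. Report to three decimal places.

α = 0.686

Σσᵢ² = 2.40 + 1.28 + 1.51 + 1.04 = 6.23
Sum of the distinct covariances = 3.30
total variance = 6.23 + 2 × 3.30 = 12.83
α = (k/(k−1))·(1 − Σσᵢ²/total variance) = (4/3)·(1 − 6.23/12.83) = 0.686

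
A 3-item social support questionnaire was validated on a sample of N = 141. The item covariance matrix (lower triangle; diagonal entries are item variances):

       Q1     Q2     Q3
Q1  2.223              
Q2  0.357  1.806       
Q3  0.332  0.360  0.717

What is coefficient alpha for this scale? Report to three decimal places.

Σσᵢ² = 2.223 + 1.806 + 0.717 = 4.746
Sum of off-diagonal covariances = 1.049
σ²_total = 4.746 + 2 × 1.049 = 6.844
α = (k/(k−1))·(1 − Σσᵢ²/σ²_total) = (3/2)·(1 − 4.746/6.844) = 0.460

coefficient alpha = 0.460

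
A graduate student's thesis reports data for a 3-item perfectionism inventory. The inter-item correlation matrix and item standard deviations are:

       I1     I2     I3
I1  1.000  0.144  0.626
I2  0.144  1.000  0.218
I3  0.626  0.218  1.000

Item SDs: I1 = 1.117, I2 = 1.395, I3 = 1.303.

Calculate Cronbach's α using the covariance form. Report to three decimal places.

Cronbach's α = 0.578

Σσ²ᵢ = 1.117² + 1.395² + 1.303² = 4.8915
Covariances σ_ij = r_ij · s_i · s_j:
  σ(I1,I2) = 0.144 × 1.117 × 1.395 = 0.2244
  σ(I1,I3) = 0.626 × 1.117 × 1.303 = 0.9111
  σ(I2,I3) = 0.218 × 1.395 × 1.303 = 0.3963
σ²_T = Σσ²ᵢ + 2·Σσ_ij = 4.8915 + 2 × 1.5318 = 7.9551
α = (3/2)·(1 − 4.8915/7.9551) = 0.578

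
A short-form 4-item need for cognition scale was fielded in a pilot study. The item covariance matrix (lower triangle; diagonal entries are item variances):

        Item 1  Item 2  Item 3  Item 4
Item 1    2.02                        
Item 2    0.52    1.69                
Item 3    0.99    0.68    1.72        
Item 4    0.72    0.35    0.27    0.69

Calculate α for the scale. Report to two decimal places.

α = 0.71

ΣVar(i) = 2.02 + 1.69 + 1.72 + 0.69 = 6.12
Sum of off-diagonal covariances = 3.53
total variance = 6.12 + 2 × 3.53 = 13.18
α = (k/(k−1))·(1 − ΣVar(i)/total variance) = (4/3)·(1 − 6.12/13.18) = 0.71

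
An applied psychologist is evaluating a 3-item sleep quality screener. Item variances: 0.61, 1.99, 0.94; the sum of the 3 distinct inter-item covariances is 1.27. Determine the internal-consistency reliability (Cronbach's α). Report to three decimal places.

α = 0.627

sum of item variances = 0.61 + 1.99 + 0.94 = 3.54
Sum of distinct covariances = 1.27
total variance = sum of item variances + 2·Σcov = 3.54 + 2 × 1.27 = 6.08
α = (3/2)·(1 − 3.54/6.08) = 0.627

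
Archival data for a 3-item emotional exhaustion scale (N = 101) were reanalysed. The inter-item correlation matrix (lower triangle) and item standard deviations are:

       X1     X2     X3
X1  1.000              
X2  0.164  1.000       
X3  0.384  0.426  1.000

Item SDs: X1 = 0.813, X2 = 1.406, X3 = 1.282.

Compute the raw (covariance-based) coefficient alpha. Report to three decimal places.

Σσ²ᵢ = 0.813² + 1.406² + 1.282² = 4.2813
Covariances σ_ij = r_ij · s_i · s_j:
  σ(X1,X2) = 0.164 × 0.813 × 1.406 = 0.1875
  σ(X1,X3) = 0.384 × 0.813 × 1.282 = 0.4002
  σ(X2,X3) = 0.426 × 1.406 × 1.282 = 0.7679
σ²_T = Σσ²ᵢ + 2·Σσ_ij = 4.2813 + 2 × 1.3556 = 6.9925
α = (3/2)·(1 − 4.2813/6.9925) = 0.582

α = 0.582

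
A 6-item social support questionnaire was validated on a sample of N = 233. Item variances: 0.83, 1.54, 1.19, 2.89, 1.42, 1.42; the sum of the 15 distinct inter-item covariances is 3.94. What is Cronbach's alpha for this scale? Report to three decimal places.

Σσ²ᵢ = 0.83 + 1.54 + 1.19 + 2.89 + 1.42 + 1.42 = 9.29
Sum of distinct covariances = 3.94
total variance = Σσ²ᵢ + 2·Σcov = 9.29 + 2 × 3.94 = 17.17
α = (6/5)·(1 − 9.29/17.17) = 0.551

α = 0.551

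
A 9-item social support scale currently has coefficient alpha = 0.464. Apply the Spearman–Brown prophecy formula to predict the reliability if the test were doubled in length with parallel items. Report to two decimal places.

predicted reliability = 0.63

Length factor m = 2
α' = m·α / (1 + (m−1)·α)
   = 2 × 0.464 / (1 + (2 − 1) × 0.464)
   = 0.9280 / 1.4640 = 0.63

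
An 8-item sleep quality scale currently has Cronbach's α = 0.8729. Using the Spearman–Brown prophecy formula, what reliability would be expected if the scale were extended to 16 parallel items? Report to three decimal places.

predicted reliability = 0.932

Length factor m = 16/8 = 2.0000
α' = m·α / (1 + (m−1)·α)
   = 16/8 × 0.8729 / (1 + (16/8 − 1) × 0.8729)
   = 1.7458 / 1.8729 = 0.932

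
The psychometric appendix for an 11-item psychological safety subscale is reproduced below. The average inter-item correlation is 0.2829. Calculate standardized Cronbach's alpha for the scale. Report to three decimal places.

standardized Cronbach's alpha = 0.813

Standardized α = k·r̄ / (1 + (k−1)·r̄) = 11 × 0.2829 / (1 + 10 × 0.2829)
  = 3.1119 / 3.8290 = 0.813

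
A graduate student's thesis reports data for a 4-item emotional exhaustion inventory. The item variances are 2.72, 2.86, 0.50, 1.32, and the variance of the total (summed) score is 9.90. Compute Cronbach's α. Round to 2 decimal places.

Cronbach's α = 0.34

sum of item variances = 2.72 + 2.86 + 0.50 + 1.32 = 7.40
α = (k/(k−1))·(1 − sum of item variances/σ²_total) = (4/3)·(1 − 7.40/9.90) = 0.34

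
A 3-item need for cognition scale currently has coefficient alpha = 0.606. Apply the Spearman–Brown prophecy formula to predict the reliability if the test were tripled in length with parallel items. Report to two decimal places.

predicted reliability = 0.82

Length factor m = 3
α' = m·α / (1 + (m−1)·α)
   = 3 × 0.606 / (1 + (3 − 1) × 0.606)
   = 1.8180 / 2.2120 = 0.82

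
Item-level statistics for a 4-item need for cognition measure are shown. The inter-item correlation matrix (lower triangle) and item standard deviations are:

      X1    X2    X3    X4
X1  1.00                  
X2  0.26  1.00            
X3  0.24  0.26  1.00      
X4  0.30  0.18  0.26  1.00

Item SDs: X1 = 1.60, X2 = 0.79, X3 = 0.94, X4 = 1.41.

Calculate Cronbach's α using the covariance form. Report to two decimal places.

Σσ²ᵢ = 1.60² + 0.79² + 0.94² + 1.41² = 6.0558
Covariances σ_ij = r_ij · s_i · s_j:
  σ(X1,X2) = 0.26 × 1.60 × 0.79 = 0.3286
  σ(X1,X3) = 0.24 × 1.60 × 0.94 = 0.3610
  σ(X1,X4) = 0.30 × 1.60 × 1.41 = 0.6768
  σ(X2,X3) = 0.26 × 0.79 × 0.94 = 0.1931
  σ(X2,X4) = 0.18 × 0.79 × 1.41 = 0.2005
  σ(X3,X4) = 0.26 × 0.94 × 1.41 = 0.3446
σ²_T = Σσ²ᵢ + 2·Σσ_ij = 6.0558 + 2 × 2.1046 = 10.2650
α = (4/3)·(1 − 6.0558/10.2650) = 0.55

α = 0.55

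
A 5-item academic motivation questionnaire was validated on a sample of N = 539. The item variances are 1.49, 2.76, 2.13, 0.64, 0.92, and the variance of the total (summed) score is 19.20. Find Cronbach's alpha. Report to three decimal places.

Cronbach's alpha = 0.733

ΣVar(i) = 1.49 + 2.76 + 2.13 + 0.64 + 0.92 = 7.94
α = (k/(k−1))·(1 − ΣVar(i)/σ²_total) = (5/4)·(1 − 7.94/19.20) = 0.733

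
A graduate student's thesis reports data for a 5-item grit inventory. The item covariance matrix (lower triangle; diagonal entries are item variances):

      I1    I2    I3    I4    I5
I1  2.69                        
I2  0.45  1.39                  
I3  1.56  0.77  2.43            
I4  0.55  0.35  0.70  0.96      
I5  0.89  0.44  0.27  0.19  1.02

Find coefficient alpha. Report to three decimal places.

coefficient alpha = 0.741

ΣVar(i) = 2.69 + 1.39 + 2.43 + 0.96 + 1.02 = 8.49
Sum of off-diagonal covariances = 6.17
σ²_total = 8.49 + 2 × 6.17 = 20.83
α = (k/(k−1))·(1 − ΣVar(i)/σ²_total) = (5/4)·(1 − 8.49/20.83) = 0.741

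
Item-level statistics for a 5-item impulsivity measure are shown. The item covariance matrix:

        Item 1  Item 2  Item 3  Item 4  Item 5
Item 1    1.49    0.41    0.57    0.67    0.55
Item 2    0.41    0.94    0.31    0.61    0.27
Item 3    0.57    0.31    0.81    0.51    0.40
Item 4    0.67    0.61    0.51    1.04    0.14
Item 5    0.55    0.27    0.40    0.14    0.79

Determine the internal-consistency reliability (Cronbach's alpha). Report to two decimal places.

Cronbach's alpha = 0.80

ΣVar(i) = 1.49 + 0.94 + 0.81 + 1.04 + 0.79 = 5.07
Σ_{i<j} σ_ij = 4.44
σ²_T = 5.07 + 2 × 4.44 = 13.95
α = (k/(k−1))·(1 − ΣVar(i)/σ²_T) = (5/4)·(1 − 5.07/13.95) = 0.80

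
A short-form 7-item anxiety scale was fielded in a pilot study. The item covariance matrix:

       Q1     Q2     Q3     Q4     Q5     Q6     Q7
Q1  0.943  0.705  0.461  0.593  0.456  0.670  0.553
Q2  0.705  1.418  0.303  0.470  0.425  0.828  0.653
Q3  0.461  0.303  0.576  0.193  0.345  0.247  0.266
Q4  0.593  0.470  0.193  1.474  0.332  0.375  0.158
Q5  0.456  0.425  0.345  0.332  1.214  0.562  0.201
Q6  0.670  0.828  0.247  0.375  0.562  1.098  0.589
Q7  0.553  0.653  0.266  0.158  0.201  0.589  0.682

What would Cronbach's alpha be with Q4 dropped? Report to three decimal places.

Remaining items: Q1, Q2, Q3, Q5, Q6, Q7 (k = 6).
sum of item variances = 0.943 + 1.418 + 0.576 + 1.214 + 1.098 + 0.682 = 5.931
total variance = 5.931 + 2 × 7.264 = 20.459
α (item deleted) = (6/5)·(1 − 5.931/20.459) = 0.852

Cronbach's alpha = 0.852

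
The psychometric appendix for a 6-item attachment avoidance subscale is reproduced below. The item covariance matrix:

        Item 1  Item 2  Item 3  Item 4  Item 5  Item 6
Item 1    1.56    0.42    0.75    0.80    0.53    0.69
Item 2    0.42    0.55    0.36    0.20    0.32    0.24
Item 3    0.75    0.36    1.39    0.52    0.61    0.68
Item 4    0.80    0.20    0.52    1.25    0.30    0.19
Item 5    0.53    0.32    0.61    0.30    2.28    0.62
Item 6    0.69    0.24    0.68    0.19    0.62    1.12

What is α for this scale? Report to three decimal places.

Σσᵢ² = 1.56 + 0.55 + 1.39 + 1.25 + 2.28 + 1.12 = 8.15
Sum of off-diagonal covariances = 7.23
σ²_T = 8.15 + 2 × 7.23 = 22.61
α = (k/(k−1))·(1 − Σσᵢ²/σ²_T) = (6/5)·(1 − 8.15/22.61) = 0.767

α = 0.767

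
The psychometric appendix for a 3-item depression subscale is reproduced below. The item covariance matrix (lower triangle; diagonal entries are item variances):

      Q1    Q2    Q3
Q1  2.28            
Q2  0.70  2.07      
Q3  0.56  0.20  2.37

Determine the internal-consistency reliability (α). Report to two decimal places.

α = 0.45

Σσᵢ² = 2.28 + 2.07 + 2.37 = 6.72
Sum of the distinct covariances = 1.46
σ²_T = 6.72 + 2 × 1.46 = 9.64
α = (k/(k−1))·(1 − Σσᵢ²/σ²_T) = (3/2)·(1 − 6.72/9.64) = 0.45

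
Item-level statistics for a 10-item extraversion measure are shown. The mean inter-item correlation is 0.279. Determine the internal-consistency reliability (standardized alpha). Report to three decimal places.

Standardized α = k·r̄ / (1 + (k−1)·r̄) = 10 × 0.279 / (1 + 9 × 0.279)
  = 2.7900 / 3.5110 = 0.795

standardized alpha = 0.795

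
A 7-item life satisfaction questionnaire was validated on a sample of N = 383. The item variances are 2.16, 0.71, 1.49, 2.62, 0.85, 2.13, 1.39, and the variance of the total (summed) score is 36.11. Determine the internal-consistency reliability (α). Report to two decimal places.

α = 0.80

sum of item variances = 2.16 + 0.71 + 1.49 + 2.62 + 0.85 + 2.13 + 1.39 = 11.35
α = (k/(k−1))·(1 − sum of item variances/Var(T)) = (7/6)·(1 − 11.35/36.11) = 0.80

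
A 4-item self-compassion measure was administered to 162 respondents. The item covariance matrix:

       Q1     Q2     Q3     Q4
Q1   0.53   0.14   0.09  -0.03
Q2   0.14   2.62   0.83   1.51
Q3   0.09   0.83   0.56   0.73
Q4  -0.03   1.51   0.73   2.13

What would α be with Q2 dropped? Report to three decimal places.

α = 0.494

Remaining items: Q1, Q3, Q4 (k = 3).
ΣVar(i) = 0.53 + 0.56 + 2.13 = 3.22
Var(T) = 3.22 + 2 × 0.79 = 4.80
α (item deleted) = (3/2)·(1 − 3.22/4.80) = 0.494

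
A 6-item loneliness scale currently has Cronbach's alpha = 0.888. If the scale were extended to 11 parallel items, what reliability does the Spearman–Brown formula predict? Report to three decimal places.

predicted reliability = 0.936

Length factor m = 11/6 = 1.8333
α' = m·α / (1 + (m−1)·α)
   = 11/6 × 0.888 / (1 + (11/6 − 1) × 0.888)
   = 1.6280 / 1.7400 = 0.936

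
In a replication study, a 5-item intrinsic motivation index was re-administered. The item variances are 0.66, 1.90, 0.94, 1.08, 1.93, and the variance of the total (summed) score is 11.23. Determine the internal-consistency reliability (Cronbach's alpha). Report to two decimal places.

α = 0.53

Σσ²ᵢ = 0.66 + 1.90 + 0.94 + 1.08 + 1.93 = 6.51
α = (k/(k−1))·(1 − Σσ²ᵢ/σ²_total) = (5/4)·(1 − 6.51/11.23) = 0.53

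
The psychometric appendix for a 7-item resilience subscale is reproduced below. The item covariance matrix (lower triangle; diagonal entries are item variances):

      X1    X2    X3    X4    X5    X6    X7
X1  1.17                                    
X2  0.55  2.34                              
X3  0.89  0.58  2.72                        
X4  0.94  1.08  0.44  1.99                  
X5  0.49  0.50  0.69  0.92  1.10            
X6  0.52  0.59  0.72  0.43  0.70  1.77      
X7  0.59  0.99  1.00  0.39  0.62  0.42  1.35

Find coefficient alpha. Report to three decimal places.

Σσ²ᵢ = 1.17 + 2.34 + 2.72 + 1.99 + 1.10 + 1.77 + 1.35 = 12.44
Σ_{i<j} σ_ij = 14.05
σ²_total = 12.44 + 2 × 14.05 = 40.54
α = (k/(k−1))·(1 − Σσ²ᵢ/σ²_total) = (7/6)·(1 − 12.44/40.54) = 0.809

coefficient alpha = 0.809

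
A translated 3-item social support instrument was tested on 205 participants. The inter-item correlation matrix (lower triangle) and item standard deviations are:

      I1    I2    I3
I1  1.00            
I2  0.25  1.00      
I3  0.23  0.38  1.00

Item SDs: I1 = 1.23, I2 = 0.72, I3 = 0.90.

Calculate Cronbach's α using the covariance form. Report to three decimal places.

Cronbach's α = 0.506

Σσ²ᵢ = 1.23² + 0.72² + 0.90² = 2.8413
Covariances σ_ij = r_ij · s_i · s_j:
  σ(I1,I2) = 0.25 × 1.23 × 0.72 = 0.2214
  σ(I1,I3) = 0.23 × 1.23 × 0.90 = 0.2546
  σ(I2,I3) = 0.38 × 0.72 × 0.90 = 0.2462
σ²_T = Σσ²ᵢ + 2·Σσ_ij = 2.8413 + 2 × 0.7222 = 4.2857
α = (3/2)·(1 − 2.8413/4.2857) = 0.506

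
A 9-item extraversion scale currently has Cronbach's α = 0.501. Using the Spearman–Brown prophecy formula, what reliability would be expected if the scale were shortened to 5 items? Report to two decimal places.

Length factor m = 5/9 = 0.5556
α' = m·α / (1 − (1−m)·α)
   = 5/9 × 0.501 / (1 − (1 − 5/9) × 0.501)
   = 0.2783 / 0.7773 = 0.36

predicted reliability = 0.36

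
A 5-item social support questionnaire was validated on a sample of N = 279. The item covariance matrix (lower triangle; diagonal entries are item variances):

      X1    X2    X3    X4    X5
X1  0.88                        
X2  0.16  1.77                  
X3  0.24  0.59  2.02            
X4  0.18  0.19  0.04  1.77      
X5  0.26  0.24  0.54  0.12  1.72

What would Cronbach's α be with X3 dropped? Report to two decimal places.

Remaining items: X1, X2, X4, X5 (k = 4).
ΣVar(i) = 0.88 + 1.77 + 1.77 + 1.72 = 6.14
σ²_T = 6.14 + 2 × 1.15 = 8.44
α (item deleted) = (4/3)·(1 − 6.14/8.44) = 0.36

α = 0.36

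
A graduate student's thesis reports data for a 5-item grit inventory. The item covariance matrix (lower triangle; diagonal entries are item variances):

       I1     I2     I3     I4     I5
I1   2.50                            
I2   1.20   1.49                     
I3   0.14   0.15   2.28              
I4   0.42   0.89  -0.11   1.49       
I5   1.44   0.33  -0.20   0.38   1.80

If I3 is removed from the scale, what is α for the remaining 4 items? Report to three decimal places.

α = 0.749

Remaining items: I1, I2, I4, I5 (k = 4).
Σσ²ᵢ = 2.50 + 1.49 + 1.49 + 1.80 = 7.28
σ²_total = 7.28 + 2 × 4.66 = 16.60
α (item deleted) = (4/3)·(1 − 7.28/16.60) = 0.749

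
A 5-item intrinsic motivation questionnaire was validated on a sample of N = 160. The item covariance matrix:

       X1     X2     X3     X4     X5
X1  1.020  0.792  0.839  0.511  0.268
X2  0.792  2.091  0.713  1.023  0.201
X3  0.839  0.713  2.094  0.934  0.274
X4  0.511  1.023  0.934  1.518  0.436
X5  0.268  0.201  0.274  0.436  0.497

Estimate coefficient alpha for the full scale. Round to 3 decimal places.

coefficient alpha = 0.780

sum of item variances = 1.020 + 2.091 + 2.094 + 1.518 + 0.497 = 7.220
Sum of off-diagonal covariances = 5.991
Var(T) = 7.220 + 2 × 5.991 = 19.202
α = (k/(k−1))·(1 − sum of item variances/Var(T)) = (5/4)·(1 − 7.220/19.202) = 0.780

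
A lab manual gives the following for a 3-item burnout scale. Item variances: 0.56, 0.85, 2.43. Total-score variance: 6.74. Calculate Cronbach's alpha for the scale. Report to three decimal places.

Σσ²ᵢ = 0.56 + 0.85 + 2.43 = 3.84
α = (k/(k−1))·(1 − Σσ²ᵢ/σ²_total) = (3/2)·(1 − 3.84/6.74) = 0.645

α = 0.645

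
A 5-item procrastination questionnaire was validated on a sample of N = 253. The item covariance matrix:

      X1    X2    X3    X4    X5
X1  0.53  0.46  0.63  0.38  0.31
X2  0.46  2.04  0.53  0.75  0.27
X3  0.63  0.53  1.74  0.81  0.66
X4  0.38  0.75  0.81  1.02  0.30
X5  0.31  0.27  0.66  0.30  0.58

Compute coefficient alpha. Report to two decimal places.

Σσᵢ² = 0.53 + 2.04 + 1.74 + 1.02 + 0.58 = 5.91
Σ_{i<j} σ_ij = 5.10
Var(T) = 5.91 + 2 × 5.10 = 16.11
α = (k/(k−1))·(1 − Σσᵢ²/Var(T)) = (5/4)·(1 − 5.91/16.11) = 0.79

α = 0.79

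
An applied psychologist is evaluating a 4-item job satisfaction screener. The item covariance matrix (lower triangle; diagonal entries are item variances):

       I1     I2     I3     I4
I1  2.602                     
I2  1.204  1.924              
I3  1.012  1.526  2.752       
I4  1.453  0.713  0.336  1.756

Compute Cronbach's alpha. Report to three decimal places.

α = 0.774

sum of item variances = 2.602 + 1.924 + 2.752 + 1.756 = 9.034
Sum of off-diagonal covariances = 6.244
σ²_total = 9.034 + 2 × 6.244 = 21.522
α = (k/(k−1))·(1 − sum of item variances/σ²_total) = (4/3)·(1 − 9.034/21.522) = 0.774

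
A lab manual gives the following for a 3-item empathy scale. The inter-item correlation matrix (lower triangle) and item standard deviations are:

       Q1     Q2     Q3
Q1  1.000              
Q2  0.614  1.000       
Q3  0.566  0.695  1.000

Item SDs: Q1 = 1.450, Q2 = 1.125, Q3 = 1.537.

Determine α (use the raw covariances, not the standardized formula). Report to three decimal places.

α = 0.821

Σσ²ᵢ = 1.450² + 1.125² + 1.537² = 5.7305
Covariances σ_ij = r_ij · s_i · s_j:
  σ(Q1,Q2) = 0.614 × 1.450 × 1.125 = 1.0016
  σ(Q1,Q3) = 0.566 × 1.450 × 1.537 = 1.2614
  σ(Q2,Q3) = 0.695 × 1.125 × 1.537 = 1.2017
σ²_T = Σσ²ᵢ + 2·Σσ_ij = 5.7305 + 2 × 3.4647 = 12.6599
α = (3/2)·(1 − 5.7305/12.6599) = 0.821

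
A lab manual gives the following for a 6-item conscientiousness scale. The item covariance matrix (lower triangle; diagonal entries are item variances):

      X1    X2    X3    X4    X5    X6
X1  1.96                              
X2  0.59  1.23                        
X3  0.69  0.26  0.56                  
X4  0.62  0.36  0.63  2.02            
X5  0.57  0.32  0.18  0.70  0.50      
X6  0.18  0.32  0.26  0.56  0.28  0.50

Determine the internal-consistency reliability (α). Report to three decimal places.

α = 0.790

ΣVar(i) = 1.96 + 1.23 + 0.56 + 2.02 + 0.50 + 0.50 = 6.77
Σ_{i<j} σ_ij = 6.52
σ²_T = 6.77 + 2 × 6.52 = 19.81
α = (k/(k−1))·(1 − ΣVar(i)/σ²_T) = (6/5)·(1 − 6.77/19.81) = 0.790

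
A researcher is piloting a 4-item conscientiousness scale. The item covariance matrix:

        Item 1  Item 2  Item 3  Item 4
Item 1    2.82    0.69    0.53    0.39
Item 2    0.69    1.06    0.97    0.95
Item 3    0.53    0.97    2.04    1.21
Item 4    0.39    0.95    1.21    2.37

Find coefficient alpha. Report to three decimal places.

sum of item variances = 2.82 + 1.06 + 2.04 + 2.37 = 8.29
Sum of the distinct covariances = 4.74
total variance = 8.29 + 2 × 4.74 = 17.77
α = (k/(k−1))·(1 − sum of item variances/total variance) = (4/3)·(1 − 8.29/17.77) = 0.711

α = 0.711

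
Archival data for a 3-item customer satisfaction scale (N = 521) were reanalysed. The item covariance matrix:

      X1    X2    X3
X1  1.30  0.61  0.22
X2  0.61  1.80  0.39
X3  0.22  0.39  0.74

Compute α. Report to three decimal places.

α = 0.583

Σσᵢ² = 1.30 + 1.80 + 0.74 = 3.84
Sum of the distinct covariances = 1.22
Var(T) = 3.84 + 2 × 1.22 = 6.28
α = (k/(k−1))·(1 − Σσᵢ²/Var(T)) = (3/2)·(1 − 3.84/6.28) = 0.583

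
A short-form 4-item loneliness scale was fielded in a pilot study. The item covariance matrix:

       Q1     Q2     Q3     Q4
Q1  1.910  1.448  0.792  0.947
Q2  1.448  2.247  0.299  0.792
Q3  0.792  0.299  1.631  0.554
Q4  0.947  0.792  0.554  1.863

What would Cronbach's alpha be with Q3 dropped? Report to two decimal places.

Remaining items: Q1, Q2, Q4 (k = 3).
sum of item variances = 1.910 + 2.247 + 1.863 = 6.020
σ²_T = 6.020 + 2 × 3.187 = 12.394
α (item deleted) = (3/2)·(1 − 6.020/12.394) = 0.77

α = 0.77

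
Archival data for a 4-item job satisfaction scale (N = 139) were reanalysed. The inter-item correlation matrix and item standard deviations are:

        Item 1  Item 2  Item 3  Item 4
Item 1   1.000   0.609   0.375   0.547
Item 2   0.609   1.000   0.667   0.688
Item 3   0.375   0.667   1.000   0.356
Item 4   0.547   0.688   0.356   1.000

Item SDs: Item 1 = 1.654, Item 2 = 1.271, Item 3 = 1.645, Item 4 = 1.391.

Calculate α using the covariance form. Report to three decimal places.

α = 0.811

Σσ²ᵢ = 1.654² + 1.271² + 1.645² + 1.391² = 8.9921
Covariances σ_ij = r_ij · s_i · s_j:
  σ(Item 1,Item 2) = 0.609 × 1.654 × 1.271 = 1.2803
  σ(Item 1,Item 3) = 0.375 × 1.654 × 1.645 = 1.0203
  σ(Item 1,Item 4) = 0.547 × 1.654 × 1.391 = 1.2585
  σ(Item 2,Item 3) = 0.667 × 1.271 × 1.645 = 1.3946
  σ(Item 2,Item 4) = 0.688 × 1.271 × 1.391 = 1.2164
  σ(Item 3,Item 4) = 0.356 × 1.645 × 1.391 = 0.8146
σ²_T = Σσ²ᵢ + 2·Σσ_ij = 8.9921 + 2 × 6.9847 = 22.9615
α = (4/3)·(1 − 8.9921/22.9615) = 0.811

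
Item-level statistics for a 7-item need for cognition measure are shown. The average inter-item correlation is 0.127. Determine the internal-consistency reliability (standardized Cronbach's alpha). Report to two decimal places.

Standardized α = k·r̄ / (1 + (k−1)·r̄) = 7 × 0.127 / (1 + 6 × 0.127)
  = 0.8890 / 1.7620 = 0.50

α = 0.50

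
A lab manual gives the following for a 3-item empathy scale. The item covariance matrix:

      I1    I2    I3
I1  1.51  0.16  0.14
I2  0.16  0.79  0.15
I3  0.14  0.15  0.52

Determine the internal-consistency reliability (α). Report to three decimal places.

ΣVar(i) = 1.51 + 0.79 + 0.52 = 2.82
Sum of the distinct covariances = 0.45
σ²_T = 2.82 + 2 × 0.45 = 3.72
α = (k/(k−1))·(1 − ΣVar(i)/σ²_T) = (3/2)·(1 − 2.82/3.72) = 0.363

α = 0.363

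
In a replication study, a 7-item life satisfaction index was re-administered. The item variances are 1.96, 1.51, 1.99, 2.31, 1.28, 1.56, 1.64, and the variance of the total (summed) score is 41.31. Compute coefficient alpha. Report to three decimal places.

ΣVar(i) = 1.96 + 1.51 + 1.99 + 2.31 + 1.28 + 1.56 + 1.64 = 12.25
α = (k/(k−1))·(1 − ΣVar(i)/σ²_total) = (7/6)·(1 − 12.25/41.31) = 0.821

α = 0.821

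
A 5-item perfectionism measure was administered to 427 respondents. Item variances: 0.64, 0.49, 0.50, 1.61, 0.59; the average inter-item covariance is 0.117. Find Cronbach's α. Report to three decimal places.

ΣVar(i) = 0.64 + 0.49 + 0.50 + 1.61 + 0.59 = 3.83
Sum of the 10 distinct covariances = 10 × 0.117 = 1.170
σ²_T = ΣVar(i) + 2·Σcov = 3.83 + 2 × 1.170 = 6.170
α = (5/4)·(1 − 3.83/6.170) = 0.474

Cronbach's α = 0.474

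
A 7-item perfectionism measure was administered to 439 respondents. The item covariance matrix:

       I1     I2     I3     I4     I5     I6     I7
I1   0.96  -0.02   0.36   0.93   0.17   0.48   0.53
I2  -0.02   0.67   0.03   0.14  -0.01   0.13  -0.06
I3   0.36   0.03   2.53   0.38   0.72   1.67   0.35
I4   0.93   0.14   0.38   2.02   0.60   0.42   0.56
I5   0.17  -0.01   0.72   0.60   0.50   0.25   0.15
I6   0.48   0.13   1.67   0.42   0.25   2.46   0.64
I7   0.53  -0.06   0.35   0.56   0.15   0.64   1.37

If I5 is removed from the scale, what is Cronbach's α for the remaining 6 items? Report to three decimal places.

α = 0.680

Remaining items: I1, I2, I3, I4, I6, I7 (k = 6).
Σσᵢ² = 0.96 + 0.67 + 2.53 + 2.02 + 2.46 + 1.37 = 10.01
σ²_total = 10.01 + 2 × 6.54 = 23.09
α (item deleted) = (6/5)·(1 − 10.01/23.09) = 0.680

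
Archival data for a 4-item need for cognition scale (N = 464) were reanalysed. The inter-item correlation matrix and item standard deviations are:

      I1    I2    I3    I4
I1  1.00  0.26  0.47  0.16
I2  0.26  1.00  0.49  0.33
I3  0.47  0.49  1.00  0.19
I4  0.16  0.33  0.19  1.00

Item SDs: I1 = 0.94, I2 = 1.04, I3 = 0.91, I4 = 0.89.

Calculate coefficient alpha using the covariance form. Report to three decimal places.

Σσ²ᵢ = 0.94² + 1.04² + 0.91² + 0.89² = 3.5854
Covariances σ_ij = r_ij · s_i · s_j:
  σ(I1,I2) = 0.26 × 0.94 × 1.04 = 0.2542
  σ(I1,I3) = 0.47 × 0.94 × 0.91 = 0.4020
  σ(I1,I4) = 0.16 × 0.94 × 0.89 = 0.1339
  σ(I2,I3) = 0.49 × 1.04 × 0.91 = 0.4637
  σ(I2,I4) = 0.33 × 1.04 × 0.89 = 0.3054
  σ(I3,I4) = 0.19 × 0.91 × 0.89 = 0.1539
σ²_T = Σσ²ᵢ + 2·Σσ_ij = 3.5854 + 2 × 1.7131 = 7.0116
α = (4/3)·(1 − 3.5854/7.0116) = 0.652

coefficient alpha = 0.652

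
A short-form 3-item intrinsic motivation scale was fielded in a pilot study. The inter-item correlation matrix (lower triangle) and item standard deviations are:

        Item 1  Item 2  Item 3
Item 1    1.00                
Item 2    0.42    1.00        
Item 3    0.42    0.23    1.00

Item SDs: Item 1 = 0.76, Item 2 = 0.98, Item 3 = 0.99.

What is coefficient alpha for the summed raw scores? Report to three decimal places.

coefficient alpha = 0.605

Σσ²ᵢ = 0.76² + 0.98² + 0.99² = 2.5181
Covariances σ_ij = r_ij · s_i · s_j:
  σ(Item 1,Item 2) = 0.42 × 0.76 × 0.98 = 0.3128
  σ(Item 1,Item 3) = 0.42 × 0.76 × 0.99 = 0.3160
  σ(Item 2,Item 3) = 0.23 × 0.98 × 0.99 = 0.2231
σ²_T = Σσ²ᵢ + 2·Σσ_ij = 2.5181 + 2 × 0.8519 = 4.2219
α = (3/2)·(1 − 2.5181/4.2219) = 0.605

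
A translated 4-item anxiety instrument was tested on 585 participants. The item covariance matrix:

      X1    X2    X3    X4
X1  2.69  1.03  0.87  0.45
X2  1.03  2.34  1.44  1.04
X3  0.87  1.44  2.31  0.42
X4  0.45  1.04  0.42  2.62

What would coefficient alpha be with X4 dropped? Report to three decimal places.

Remaining items: X1, X2, X3 (k = 3).
Σσᵢ² = 2.69 + 2.34 + 2.31 = 7.34
σ²_T = 7.34 + 2 × 3.34 = 14.02
α (item deleted) = (3/2)·(1 − 7.34/14.02) = 0.715

α = 0.715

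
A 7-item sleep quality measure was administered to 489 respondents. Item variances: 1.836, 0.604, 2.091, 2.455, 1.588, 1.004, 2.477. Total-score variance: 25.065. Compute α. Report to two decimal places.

α = 0.61

ΣVar(i) = 1.836 + 0.604 + 2.091 + 2.455 + 1.588 + 1.004 + 2.477 = 12.055
α = (k/(k−1))·(1 − ΣVar(i)/σ²_total) = (7/6)·(1 − 12.055/25.065) = 0.61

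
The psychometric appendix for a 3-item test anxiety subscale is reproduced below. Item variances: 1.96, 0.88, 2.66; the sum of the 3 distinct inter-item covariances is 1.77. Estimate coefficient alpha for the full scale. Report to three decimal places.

α = 0.587

sum of item variances = 1.96 + 0.88 + 2.66 = 5.50
Sum of distinct covariances = 1.77
σ²_T = sum of item variances + 2·Σcov = 5.50 + 2 × 1.77 = 9.04
α = (3/2)·(1 − 5.50/9.04) = 0.587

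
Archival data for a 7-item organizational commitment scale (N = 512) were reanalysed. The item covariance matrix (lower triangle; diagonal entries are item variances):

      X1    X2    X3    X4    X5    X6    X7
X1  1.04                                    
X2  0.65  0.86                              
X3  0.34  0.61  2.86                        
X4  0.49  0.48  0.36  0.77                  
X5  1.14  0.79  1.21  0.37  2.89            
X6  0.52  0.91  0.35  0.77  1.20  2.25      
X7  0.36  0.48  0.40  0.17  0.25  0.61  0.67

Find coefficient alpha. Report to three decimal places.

sum of item variances = 1.04 + 0.86 + 2.86 + 0.77 + 2.89 + 2.25 + 0.67 = 11.34
Σ_{i<j} σ_ij = 12.46
Var(T) = 11.34 + 2 × 12.46 = 36.26
α = (k/(k−1))·(1 − sum of item variances/Var(T)) = (7/6)·(1 − 11.34/36.26) = 0.802

α = 0.802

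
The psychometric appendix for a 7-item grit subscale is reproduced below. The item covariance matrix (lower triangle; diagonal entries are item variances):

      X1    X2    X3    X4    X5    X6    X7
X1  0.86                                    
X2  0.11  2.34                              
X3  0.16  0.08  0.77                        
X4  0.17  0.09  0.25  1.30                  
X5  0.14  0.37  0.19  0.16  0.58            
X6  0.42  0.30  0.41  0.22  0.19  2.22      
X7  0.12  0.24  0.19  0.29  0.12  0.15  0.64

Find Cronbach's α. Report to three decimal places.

α = 0.584

Σσᵢ² = 0.86 + 2.34 + 0.77 + 1.30 + 0.58 + 2.22 + 0.64 = 8.71
Σ_{i<j} σ_ij = 4.37
σ²_total = 8.71 + 2 × 4.37 = 17.45
α = (k/(k−1))·(1 − Σσᵢ²/σ²_total) = (7/6)·(1 − 8.71/17.45) = 0.584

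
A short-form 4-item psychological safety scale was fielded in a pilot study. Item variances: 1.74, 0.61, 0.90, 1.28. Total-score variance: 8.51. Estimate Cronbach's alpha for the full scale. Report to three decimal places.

ΣVar(i) = 1.74 + 0.61 + 0.90 + 1.28 = 4.53
α = (k/(k−1))·(1 − ΣVar(i)/total variance) = (4/3)·(1 − 4.53/8.51) = 0.624

Cronbach's alpha = 0.624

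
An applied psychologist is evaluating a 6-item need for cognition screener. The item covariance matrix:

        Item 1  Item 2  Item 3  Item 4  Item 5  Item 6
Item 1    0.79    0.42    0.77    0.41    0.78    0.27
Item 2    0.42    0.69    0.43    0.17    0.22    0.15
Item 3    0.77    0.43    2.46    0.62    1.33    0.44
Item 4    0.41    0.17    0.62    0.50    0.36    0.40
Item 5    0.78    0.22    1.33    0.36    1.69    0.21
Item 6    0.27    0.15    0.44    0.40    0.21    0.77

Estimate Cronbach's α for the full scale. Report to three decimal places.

sum of item variances = 0.79 + 0.69 + 2.46 + 0.50 + 1.69 + 0.77 = 6.90
Sum of off-diagonal covariances = 6.98
σ²_total = 6.90 + 2 × 6.98 = 20.86
α = (k/(k−1))·(1 − sum of item variances/σ²_total) = (6/5)·(1 − 6.90/20.86) = 0.803

α = 0.803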